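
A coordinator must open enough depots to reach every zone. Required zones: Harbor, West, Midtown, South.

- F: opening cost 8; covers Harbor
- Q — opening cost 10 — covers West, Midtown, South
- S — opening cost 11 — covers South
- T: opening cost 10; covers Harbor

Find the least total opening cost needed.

This is a weighted set-cover instance.
Choose F and Q: together they cover Harbor, West, Midtown, South — every zone.
Total opening cost: 8 + 10 = 18.
No cover costs less than 18.

18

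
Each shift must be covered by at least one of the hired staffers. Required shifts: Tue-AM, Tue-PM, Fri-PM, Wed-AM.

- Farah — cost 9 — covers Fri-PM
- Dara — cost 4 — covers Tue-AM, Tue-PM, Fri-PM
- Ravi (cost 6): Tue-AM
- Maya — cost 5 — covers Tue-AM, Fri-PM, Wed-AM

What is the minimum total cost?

9

Choose Dara and Maya: together they cover Tue-AM, Tue-PM, Fri-PM, Wed-AM — every shift.
Total cost: 4 + 5 = 9.
No cover costs less than 9.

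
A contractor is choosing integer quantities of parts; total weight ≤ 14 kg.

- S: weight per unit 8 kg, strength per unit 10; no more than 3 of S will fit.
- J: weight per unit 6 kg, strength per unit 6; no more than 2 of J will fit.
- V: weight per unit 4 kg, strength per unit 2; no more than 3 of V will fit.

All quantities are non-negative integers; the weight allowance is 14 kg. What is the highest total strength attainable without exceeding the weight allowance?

16

2×J: weight 12 ≤ 14, strength 2·6 = 12.
1×S and 1×J: weight 14 ≤ 14, strength 1·10 + 1·6 = 16.
Best is 16.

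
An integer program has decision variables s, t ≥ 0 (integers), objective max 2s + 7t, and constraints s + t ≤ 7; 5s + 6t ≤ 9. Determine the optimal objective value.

7

Relaxing integrality, the LP optimum is 10.50 at (s,t) = (0, 1.5), which is not an integer point.
(s,t)=(0,1): 1·0+1·1=1≤7, 5·0+6·1=6≤9, objective 7.
(s,t)=(1,0): 1·1+1·0=1≤7, 5·1+6·0=5≤9, objective 2.
(s,t)=(0,0): 1·0+1·0=0≤7, 5·0+6·0=0≤9, objective 0.
No feasible integer point exceeds 7.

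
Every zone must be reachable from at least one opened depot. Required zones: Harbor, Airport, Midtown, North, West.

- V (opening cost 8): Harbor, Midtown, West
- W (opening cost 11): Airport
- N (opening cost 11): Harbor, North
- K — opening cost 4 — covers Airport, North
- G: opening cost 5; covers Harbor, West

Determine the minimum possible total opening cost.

12

This is a weighted set-cover instance.
The greedy cost-per-new-zone heuristic would pick K, G, and V for 17, but a cheaper cover exists.
Choose V and K: together they cover Harbor, Airport, Midtown, North, West — every zone.
Total opening cost: 8 + 4 = 12.
No cover costs less than 12.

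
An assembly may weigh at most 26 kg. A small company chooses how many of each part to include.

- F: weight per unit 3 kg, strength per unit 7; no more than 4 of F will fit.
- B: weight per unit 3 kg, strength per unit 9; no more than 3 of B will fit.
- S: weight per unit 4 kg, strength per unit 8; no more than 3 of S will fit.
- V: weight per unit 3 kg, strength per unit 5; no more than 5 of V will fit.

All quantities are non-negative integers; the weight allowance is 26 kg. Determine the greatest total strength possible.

64

This is a bounded integer knapsack.
4×F, 3×B, and 1×S: weight 25 ≤ 26, strength 4·7 + 3·9 + 1·8 = 63.
3×F, 3×B, and 2×S: weight 26 ≤ 26, strength 3·7 + 3·9 + 2·8 = 64.
Best is 64.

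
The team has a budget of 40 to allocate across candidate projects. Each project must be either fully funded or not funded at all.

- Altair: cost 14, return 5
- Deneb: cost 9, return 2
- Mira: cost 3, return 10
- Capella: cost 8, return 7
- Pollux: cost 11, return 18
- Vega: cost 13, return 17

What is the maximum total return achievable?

Take Mira, Capella, Pollux, and Vega: cost 3 + 8 + 11 + 13 = 35 ≤ 40, return 10 + 7 + 18 + 17 = 52.
No other feasible combination does better.

52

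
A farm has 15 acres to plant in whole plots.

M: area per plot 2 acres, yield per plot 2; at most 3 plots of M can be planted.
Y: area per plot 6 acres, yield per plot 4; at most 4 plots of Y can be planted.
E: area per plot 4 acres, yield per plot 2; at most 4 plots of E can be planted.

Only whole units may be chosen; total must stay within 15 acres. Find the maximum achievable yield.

M has the best ratio (2/2); taking only M gives at most 3×2 = 6 (stopped by the supply cap of 3).
Mixing does better — 1×M and 2×Y: area 14 ≤ 15, yield 1·2 + 2·4 = 10.

10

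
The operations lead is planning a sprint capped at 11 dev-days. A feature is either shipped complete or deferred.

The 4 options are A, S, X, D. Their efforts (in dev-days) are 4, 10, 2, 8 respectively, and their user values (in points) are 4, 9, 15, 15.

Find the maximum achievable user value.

Take X and D: effort 2 + 8 = 10 ≤ 11, user value 15 + 15 = 30.
No other feasible combination does better.

30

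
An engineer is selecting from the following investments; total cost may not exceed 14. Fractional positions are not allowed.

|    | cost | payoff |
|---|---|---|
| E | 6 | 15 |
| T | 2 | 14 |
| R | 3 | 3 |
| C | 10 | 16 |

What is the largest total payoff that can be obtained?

32

Take E, T, and R: cost 6 + 2 + 3 = 11 ≤ 14, payoff 15 + 14 + 3 = 32.
No other feasible combination does better.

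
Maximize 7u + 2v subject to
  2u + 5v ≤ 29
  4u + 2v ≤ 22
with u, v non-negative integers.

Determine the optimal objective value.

(u,v)=(5,1): 2·5+5·1=15≤29, 4·5+2·1=22≤22, objective 37.
(u,v)=(5,0): 2·5+5·0=10≤29, 4·5+2·0=20≤22, objective 35.
Maximum is 37 at (u,v)=(5,1).

37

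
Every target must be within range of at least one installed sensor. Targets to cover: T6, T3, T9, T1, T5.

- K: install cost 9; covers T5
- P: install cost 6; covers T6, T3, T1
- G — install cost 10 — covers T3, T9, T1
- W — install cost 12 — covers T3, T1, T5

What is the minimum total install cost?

25

Choose K, P, and G: together they cover T6, T3, T9, T1, T5 — every target.
Total install cost: 9 + 6 + 10 = 25.
No cover costs less than 25.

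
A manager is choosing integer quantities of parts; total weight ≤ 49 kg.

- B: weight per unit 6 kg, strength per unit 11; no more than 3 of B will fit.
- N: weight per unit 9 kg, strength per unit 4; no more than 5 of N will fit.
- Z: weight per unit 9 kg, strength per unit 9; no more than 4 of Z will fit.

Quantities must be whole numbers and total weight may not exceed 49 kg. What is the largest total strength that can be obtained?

60

This is a bounded integer knapsack.
B has the best ratio (11/6); taking only B gives at most 3×11 = 33 (stopped by the supply cap of 3).
Mixing does better — 3×B and 3×Z: weight 45 ≤ 49, strength 3·11 + 3·9 = 60.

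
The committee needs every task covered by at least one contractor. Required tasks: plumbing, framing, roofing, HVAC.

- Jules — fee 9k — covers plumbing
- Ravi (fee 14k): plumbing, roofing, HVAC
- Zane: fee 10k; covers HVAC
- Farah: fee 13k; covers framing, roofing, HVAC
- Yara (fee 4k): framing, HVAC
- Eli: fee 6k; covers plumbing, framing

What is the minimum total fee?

The greedy cost-per-new-task heuristic would pick Yara, Eli, and Farah for 23, but a cheaper cover exists.
Choose Ravi and Yara: together they cover plumbing, framing, roofing, HVAC — every task.
Total fee: 14 + 4 = 18.
No cover costs less than 18.

18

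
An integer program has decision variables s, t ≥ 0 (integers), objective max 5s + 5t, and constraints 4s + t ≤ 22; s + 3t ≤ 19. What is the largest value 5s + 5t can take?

45

(s,t)=(4,5) is feasible, giving 45.
(s,t)=(4,4) is feasible, giving 40.
(s,t)=(3,5) is feasible, giving 40.
The best lattice point is (4,5), giving 45.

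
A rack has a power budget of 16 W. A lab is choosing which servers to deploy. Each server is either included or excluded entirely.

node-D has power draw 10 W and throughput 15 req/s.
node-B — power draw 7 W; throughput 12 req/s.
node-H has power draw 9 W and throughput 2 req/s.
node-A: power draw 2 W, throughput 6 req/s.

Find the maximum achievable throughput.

Allowing fractional choices, the relaxed optimum would be about 28.5, but servers are indivisible.
node-D: power draw 10 ≤ 16, throughput 15.
node-D + node-A: power draw 10 + 2 = 12 ≤ 16, throughput 15 + 6 = 21.
node-B + node-A: power draw 7 + 2 = 9 ≤ 16, throughput 12 + 6 = 18.
Best is node-D and node-A with total throughput 21.

21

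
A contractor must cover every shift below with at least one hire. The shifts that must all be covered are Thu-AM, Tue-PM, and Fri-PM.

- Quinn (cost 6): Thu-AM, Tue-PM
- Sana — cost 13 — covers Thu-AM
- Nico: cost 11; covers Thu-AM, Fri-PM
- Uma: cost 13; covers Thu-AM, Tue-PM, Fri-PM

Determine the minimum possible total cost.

The greedy cost-per-new-shift heuristic would pick Quinn and Nico for 17, but a cheaper cover exists.
Uma alone covers Thu-AM, Tue-PM, Fri-PM — every shift.
Total cost: 13.
No cover costs less than 13.

13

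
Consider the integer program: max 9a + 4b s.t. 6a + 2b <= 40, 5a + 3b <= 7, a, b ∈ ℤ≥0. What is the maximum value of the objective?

(a,b)=(1,0) is feasible, giving 9.
(a,b)=(0,1) is feasible, giving 4.
Maximum is 9 at (a,b)=(1,0).

9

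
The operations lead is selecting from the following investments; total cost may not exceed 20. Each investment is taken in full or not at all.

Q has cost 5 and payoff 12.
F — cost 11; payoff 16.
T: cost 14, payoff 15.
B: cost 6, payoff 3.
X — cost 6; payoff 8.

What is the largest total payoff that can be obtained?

This is a 0-1 knapsack instance.
Q + F: cost 5 + 11 = 16 ≤ 20, payoff 12 + 16 = 28.
F + X: cost 11 + 6 = 17 ≤ 20, payoff 16 + 8 = 24.
Q + T: cost 5 + 14 = 19 ≤ 20, payoff 12 + 15 = 27.
Best is Q and F with total payoff 28.

28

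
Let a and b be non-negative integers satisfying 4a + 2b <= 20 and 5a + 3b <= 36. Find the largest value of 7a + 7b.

(a,b)=(0,10): 4·0+2·10=20≤20, 5·0+3·10=30≤36, objective 70.
(a,b)=(0,9): 4·0+2·9=18≤20, 5·0+3·9=27≤36, objective 63.
No feasible integer point exceeds 70.

70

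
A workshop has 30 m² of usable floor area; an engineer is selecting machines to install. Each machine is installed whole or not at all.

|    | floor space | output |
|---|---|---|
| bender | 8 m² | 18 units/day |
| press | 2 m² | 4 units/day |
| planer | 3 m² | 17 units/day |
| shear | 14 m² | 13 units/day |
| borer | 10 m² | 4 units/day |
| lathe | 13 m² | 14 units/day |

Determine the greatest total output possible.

Allowing fractional choices, the relaxed optimum would be about 56.7, but machines are indivisible.
bender + press + planer + shear: floor space 8 + 2 + 3 + 14 = 27 ≤ 30, output 18 + 4 + 17 + 13 = 52.
bender + press + planer + lathe: floor space 8 + 2 + 3 + 13 = 26 ≤ 30, output 18 + 4 + 17 + 14 = 53.
Best is bender, press, planer, and lathe with total output 53.

53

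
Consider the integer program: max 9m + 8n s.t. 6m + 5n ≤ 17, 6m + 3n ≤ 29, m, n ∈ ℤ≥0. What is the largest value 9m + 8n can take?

The continuous relaxation peaks at (0, 3.4) with value 27.20; rounding to a feasible lattice point costs some objective.
(m,n)=(2,1): 6·2+5·1=17≤17, 6·2+3·1=15≤29, objective 26.
(m,n)=(1,2): 6·1+5·2=16≤17, 6·1+3·2=12≤29, objective 25.
(m,n)=(0,3): 6·0+5·3=15≤17, 6·0+3·3=9≤29, objective 24.
No feasible integer point exceeds 26.

26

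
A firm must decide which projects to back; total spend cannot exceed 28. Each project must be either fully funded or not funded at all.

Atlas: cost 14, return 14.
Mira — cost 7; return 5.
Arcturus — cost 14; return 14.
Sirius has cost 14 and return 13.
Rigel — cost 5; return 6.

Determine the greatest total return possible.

This is an integer program with binary decision variables.
Arcturus + Sirius: cost 14 + 14 = 28 ≤ 28, return 14 + 13 = 27.
Atlas + Arcturus: cost 14 + 14 = 28 ≤ 28, return 14 + 14 = 28.
Atlas + Sirius: cost 14 + 14 = 28 ≤ 28, return 14 + 13 = 27.
Best is Atlas and Arcturus with total return 28.

28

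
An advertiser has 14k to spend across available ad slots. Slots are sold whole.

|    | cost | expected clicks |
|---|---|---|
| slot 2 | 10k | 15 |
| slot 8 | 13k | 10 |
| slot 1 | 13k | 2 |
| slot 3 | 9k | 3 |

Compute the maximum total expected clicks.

This is an integer program with binary decision variables.
slot 8: cost 13 ≤ 14, expected clicks 10.
slot 2: cost 10 ≤ 14, expected clicks 15.
slot 3: cost 9 ≤ 14, expected clicks 3.
Best is slot 2 with total expected clicks 15.

15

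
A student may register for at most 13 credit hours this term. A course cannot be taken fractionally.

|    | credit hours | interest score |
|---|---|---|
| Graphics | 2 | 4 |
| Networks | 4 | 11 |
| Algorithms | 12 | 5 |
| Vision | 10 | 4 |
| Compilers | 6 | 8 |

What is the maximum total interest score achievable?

Take Graphics, Networks, and Compilers: credit hours 2 + 4 + 6 = 12 ≤ 13, interest score 4 + 11 + 8 = 23.
No other feasible combination does better.

23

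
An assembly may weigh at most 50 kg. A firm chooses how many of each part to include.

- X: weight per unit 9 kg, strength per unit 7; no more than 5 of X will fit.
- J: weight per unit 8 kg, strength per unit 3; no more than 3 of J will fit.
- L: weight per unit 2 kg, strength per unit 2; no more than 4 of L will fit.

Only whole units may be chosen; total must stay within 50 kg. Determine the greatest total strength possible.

This is a bounded integer knapsack.
5×X and 2×L: weight 49 ≤ 50, strength 5·7 + 2·2 = 39.
4×X, 1×J, and 3×L: weight 50 ≤ 50, strength 4·7 + 1·3 + 3·2 = 37.
Best is 39.

39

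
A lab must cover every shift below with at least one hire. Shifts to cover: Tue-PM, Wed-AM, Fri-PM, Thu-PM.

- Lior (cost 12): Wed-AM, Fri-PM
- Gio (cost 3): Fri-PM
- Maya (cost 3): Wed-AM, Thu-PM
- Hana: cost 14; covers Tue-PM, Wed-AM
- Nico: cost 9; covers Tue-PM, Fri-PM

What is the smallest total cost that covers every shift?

This is an integer covering problem.
The greedy cost-per-new-shift heuristic would pick Maya, Gio, and Nico for 15, but a cheaper cover exists.
Choose Maya and Nico: together they cover Tue-PM, Wed-AM, Fri-PM, Thu-PM — every shift.
Total cost: 3 + 9 = 12.
No cover costs less than 12.

12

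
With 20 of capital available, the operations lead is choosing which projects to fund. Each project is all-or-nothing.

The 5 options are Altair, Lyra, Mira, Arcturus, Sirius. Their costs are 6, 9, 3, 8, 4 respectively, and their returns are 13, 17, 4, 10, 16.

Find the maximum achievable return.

46

Allowing fractional choices, the relaxed optimum would be about 47.3, but projects are indivisible.
Altair + Arcturus + Sirius: cost 6 + 8 + 4 = 18 ≤ 20, return 13 + 10 + 16 = 39.
Altair + Lyra + Sirius: cost 6 + 9 + 4 = 19 ≤ 20, return 13 + 17 + 16 = 46.
Best is Altair, Lyra, and Sirius with total return 46.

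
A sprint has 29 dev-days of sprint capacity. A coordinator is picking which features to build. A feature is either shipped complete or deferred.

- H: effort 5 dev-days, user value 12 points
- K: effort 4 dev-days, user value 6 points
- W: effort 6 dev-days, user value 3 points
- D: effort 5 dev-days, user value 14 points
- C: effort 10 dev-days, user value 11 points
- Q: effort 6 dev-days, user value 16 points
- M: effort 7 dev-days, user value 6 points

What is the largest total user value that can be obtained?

H + D + C + Q: effort 5 + 5 + 10 + 6 = 26 ≤ 29, user value 12 + 14 + 11 + 16 = 53.
H + K + D + Q + M: effort 5 + 4 + 5 + 6 + 7 = 27 ≤ 29, user value 12 + 6 + 14 + 16 + 6 = 54.
H + K + W + D + Q: effort 5 + 4 + 6 + 5 + 6 = 26 ≤ 29, user value 12 + 6 + 3 + 14 + 16 = 51.
Best is H, K, D, Q, and M with total user value 54.

54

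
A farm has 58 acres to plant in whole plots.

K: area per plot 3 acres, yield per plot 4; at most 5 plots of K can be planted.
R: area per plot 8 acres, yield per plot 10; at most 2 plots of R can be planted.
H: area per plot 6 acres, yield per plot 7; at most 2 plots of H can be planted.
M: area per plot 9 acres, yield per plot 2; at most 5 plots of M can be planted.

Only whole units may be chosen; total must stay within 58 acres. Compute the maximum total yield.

This is a bounded integer knapsack.
5×K, 2×R, 2×H, and 1×M: area 52 ≤ 58, yield 5·4 + 2·10 + 2·7 + 1·2 = 56.
4×K, 2×R, 2×H, and 2×M: area 58 ≤ 58, yield 4·4 + 2·10 + 2·7 + 2·2 = 54.
Best is 56.

56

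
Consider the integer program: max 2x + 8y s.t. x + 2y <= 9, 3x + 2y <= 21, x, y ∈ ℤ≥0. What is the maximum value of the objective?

The continuous relaxation peaks at (0, 4.5) with value 36.00; rounding to a feasible lattice point costs some objective.
(x,y)=(1,4): 1·1+2·4=9≤9, 3·1+2·4=11≤21, objective 34.
(x,y)=(0,4): 1·0+2·4=8≤9, 3·0+2·4=8≤21, objective 32.
The best lattice point is (1,4), giving 34.

34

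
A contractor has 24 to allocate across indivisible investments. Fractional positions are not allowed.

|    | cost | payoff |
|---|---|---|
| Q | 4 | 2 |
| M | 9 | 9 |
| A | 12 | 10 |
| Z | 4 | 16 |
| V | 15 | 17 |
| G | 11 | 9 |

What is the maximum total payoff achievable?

35

Allowing fractional choices, the relaxed optimum would be about 38.0, but investments are indivisible.
M + Z + G: cost 9 + 4 + 11 = 24 ≤ 24, payoff 9 + 16 + 9 = 34.
Q + Z + V: cost 4 + 4 + 15 = 23 ≤ 24, payoff 2 + 16 + 17 = 35.
Best is Q, Z, and V with total payoff 35.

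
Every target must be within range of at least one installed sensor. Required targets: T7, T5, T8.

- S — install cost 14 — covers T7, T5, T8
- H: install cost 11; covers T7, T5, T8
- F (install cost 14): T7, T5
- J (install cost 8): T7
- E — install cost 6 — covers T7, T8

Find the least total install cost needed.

This is a weighted set-cover instance.
H alone covers T7, T5, T8 — every target.
Total install cost: 11.

11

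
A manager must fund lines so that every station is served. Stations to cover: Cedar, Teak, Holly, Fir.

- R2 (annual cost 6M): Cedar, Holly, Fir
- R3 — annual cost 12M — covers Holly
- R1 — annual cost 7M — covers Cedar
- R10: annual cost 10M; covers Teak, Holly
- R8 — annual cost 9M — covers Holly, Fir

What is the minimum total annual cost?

16

Choose R2 and R10: together they cover Cedar, Teak, Holly, Fir — every station.
Total annual cost: 6 + 10 = 16.
No cover costs less than 16.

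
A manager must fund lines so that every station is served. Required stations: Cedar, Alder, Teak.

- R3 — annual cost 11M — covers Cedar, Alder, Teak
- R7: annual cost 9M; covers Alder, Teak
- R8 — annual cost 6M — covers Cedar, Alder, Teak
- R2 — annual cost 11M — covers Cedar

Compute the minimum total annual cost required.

6

R8 alone covers Cedar, Alder, Teak — every station.
Total annual cost: 6.
No cover costs less than 6.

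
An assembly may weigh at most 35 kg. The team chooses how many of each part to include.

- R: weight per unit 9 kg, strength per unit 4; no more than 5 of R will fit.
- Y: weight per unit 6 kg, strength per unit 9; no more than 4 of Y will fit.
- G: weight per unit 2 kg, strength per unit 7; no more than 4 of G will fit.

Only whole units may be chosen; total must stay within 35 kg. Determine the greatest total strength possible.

64

This is a bounded integer knapsack.
G has the best ratio (7/2); taking only G gives at most 4×7 = 28 (stopped by the supply cap of 4).
Mixing does better — 4×Y and 4×G: weight 32 ≤ 35, strength 4·9 + 4·7 = 64.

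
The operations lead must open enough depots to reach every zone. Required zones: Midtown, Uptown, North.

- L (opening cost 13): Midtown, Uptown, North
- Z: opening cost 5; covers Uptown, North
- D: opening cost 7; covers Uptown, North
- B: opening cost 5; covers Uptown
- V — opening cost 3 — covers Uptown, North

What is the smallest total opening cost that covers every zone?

13

The greedy cost-per-new-zone heuristic would pick V and L for 16, but a cheaper cover exists.
L alone covers Midtown, Uptown, North — every zone.
Total opening cost: 13.
No cover costs less than 13.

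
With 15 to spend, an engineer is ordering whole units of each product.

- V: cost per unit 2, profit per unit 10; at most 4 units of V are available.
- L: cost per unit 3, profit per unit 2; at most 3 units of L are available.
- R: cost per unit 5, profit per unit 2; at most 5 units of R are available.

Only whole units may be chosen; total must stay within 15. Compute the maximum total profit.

This is a bounded integer knapsack.
V has the best ratio (10/2); taking only V gives at most 4×10 = 40 (stopped by the supply cap of 4).
Mixing does better — 4×V and 2×L: cost 14 ≤ 15, profit 4·10 + 2·2 = 44.

44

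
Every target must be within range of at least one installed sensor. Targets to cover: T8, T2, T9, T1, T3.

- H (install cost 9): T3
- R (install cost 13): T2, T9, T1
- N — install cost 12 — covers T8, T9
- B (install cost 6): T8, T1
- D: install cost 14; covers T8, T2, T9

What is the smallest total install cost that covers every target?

28

Choose H, R, and B: together they cover T8, T2, T9, T1, T3 — every target.
Total install cost: 9 + 13 + 6 = 28.
No cover costs less than 28.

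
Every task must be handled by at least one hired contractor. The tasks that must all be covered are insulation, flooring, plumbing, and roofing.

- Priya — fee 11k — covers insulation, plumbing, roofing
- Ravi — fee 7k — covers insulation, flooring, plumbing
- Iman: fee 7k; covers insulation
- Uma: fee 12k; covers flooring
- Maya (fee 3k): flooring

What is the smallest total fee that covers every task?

14

Choose Priya and Maya: together they cover insulation, flooring, plumbing, roofing — every task.
Total fee: 11 + 3 = 14.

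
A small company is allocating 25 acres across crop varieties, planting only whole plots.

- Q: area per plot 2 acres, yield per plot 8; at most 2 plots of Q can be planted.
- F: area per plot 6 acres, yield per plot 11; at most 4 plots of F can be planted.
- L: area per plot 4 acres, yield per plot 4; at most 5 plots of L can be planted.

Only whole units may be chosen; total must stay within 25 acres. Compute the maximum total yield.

49

This is a bounded integer knapsack.
Q has the best ratio (8/2); taking only Q gives at most 2×8 = 16 (stopped by the supply cap of 2).
Mixing does better — 2×Q and 3×F: area 22 ≤ 25, yield 2·8 + 3·11 = 49.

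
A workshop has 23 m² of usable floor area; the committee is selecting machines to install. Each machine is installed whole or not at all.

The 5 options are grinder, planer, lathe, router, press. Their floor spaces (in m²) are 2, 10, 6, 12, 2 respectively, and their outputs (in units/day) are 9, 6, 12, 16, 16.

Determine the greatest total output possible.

53

This is a 0-1 knapsack instance.
lathe + router + press: floor space 6 + 12 + 2 = 20 ≤ 23, output 12 + 16 + 16 = 44.
grinder + lathe + router + press: floor space 2 + 6 + 12 + 2 = 22 ≤ 23, output 9 + 12 + 16 + 16 = 53.
grinder + planer + lathe + press: floor space 2 + 10 + 6 + 2 = 20 ≤ 23, output 9 + 6 + 12 + 16 = 43.
Best is grinder, lathe, router, and press with total output 53.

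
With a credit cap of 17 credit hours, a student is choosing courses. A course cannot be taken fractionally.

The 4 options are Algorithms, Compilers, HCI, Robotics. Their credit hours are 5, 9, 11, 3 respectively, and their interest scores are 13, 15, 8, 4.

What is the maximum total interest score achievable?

32

Algorithms + Compilers: credit hours 5 + 9 = 14 ≤ 17, interest score 13 + 15 = 28.
Algorithms + Compilers + Robotics: credit hours 5 + 9 + 3 = 17 ≤ 17, interest score 13 + 15 + 4 = 32.
Algorithms + HCI: credit hours 5 + 11 = 16 ≤ 17, interest score 13 + 8 = 21.
Best is Algorithms, Compilers, and Robotics with total interest score 32.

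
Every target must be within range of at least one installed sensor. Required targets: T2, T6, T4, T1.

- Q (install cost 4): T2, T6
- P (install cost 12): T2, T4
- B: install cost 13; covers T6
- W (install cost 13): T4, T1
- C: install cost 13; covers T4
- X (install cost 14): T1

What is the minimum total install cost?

Choose Q and W: together they cover T2, T6, T4, T1 — every target.
Total install cost: 4 + 13 = 17.
No cover costs less than 17.

17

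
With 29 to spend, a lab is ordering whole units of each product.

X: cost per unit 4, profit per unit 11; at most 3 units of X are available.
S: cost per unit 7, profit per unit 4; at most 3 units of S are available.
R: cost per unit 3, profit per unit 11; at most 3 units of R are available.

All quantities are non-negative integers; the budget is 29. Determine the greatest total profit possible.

70

This is a bounded integer knapsack.
R has the best ratio (11/3); taking only R gives at most 3×11 = 33 (stopped by the supply cap of 3).
Mixing does better — 3×X, 1×S, and 3×R: cost 28 ≤ 29, profit 3·11 + 1·4 + 3·11 = 70.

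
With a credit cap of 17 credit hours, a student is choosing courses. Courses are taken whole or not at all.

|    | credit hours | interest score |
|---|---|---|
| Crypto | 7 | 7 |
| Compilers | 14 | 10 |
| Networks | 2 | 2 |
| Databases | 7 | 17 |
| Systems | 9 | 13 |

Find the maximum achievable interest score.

Take Databases and Systems: credit hours 7 + 9 = 16 ≤ 17, interest score 17 + 13 = 30.
No other feasible combination does better.

30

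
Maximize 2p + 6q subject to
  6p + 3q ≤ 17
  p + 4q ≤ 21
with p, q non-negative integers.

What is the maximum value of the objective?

Relaxing integrality, the LP optimum is 31.62 at (p,q) = (0.238, 5.19), which is not an integer point.
(p,q)=(0,5): 6·0+3·5=15≤17, 1·0+4·5=20≤21, objective 30.
(p,q)=(0,4): 6·0+3·4=12≤17, 1·0+4·4=16≤21, objective 24.
The best lattice point is (0,5), giving 30.

30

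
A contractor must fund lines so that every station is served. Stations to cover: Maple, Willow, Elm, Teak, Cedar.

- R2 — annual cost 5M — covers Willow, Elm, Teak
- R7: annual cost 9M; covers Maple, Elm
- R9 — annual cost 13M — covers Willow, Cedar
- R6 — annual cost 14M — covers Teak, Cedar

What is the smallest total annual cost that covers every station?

27

Choose R2, R7, and R9: together they cover Maple, Willow, Elm, Teak, Cedar — every station.
Total annual cost: 5 + 9 + 13 = 27.
No cover costs less than 27.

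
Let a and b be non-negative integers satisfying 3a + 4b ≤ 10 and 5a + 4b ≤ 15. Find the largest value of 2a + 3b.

(a,b)=(2,1): 3·2+4·1=10≤10, 5·2+4·1=14≤15, objective 7.
(a,b)=(3,0): 3·3+4·0=9≤10, 5·3+4·0=15≤15, objective 6.
(a,b)=(0,2): 3·0+4·2=8≤10, 5·0+4·2=8≤15, objective 6.
(a,b)=(1,1): 3·1+4·1=7≤10, 5·1+4·1=9≤15, objective 5.
The best lattice point is (2,1), giving 7.

7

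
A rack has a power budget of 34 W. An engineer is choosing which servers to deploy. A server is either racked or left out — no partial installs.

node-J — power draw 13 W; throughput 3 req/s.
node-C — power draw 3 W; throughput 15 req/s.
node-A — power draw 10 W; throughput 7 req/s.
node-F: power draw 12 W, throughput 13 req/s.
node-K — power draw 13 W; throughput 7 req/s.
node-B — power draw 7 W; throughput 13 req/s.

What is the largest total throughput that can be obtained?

Allowing fractional choices, the relaxed optimum would be about 49.1, but servers are indivisible.
node-C + node-F + node-B: power draw 3 + 12 + 7 = 22 ≤ 34, throughput 15 + 13 + 13 = 41.
node-C + node-A + node-F + node-B: power draw 3 + 10 + 12 + 7 = 32 ≤ 34, throughput 15 + 7 + 13 + 13 = 48.
node-C + node-A + node-K + node-B: power draw 3 + 10 + 13 + 7 = 33 ≤ 34, throughput 15 + 7 + 7 + 13 = 42.
Best is node-C, node-A, node-F, and node-B with total throughput 48.

48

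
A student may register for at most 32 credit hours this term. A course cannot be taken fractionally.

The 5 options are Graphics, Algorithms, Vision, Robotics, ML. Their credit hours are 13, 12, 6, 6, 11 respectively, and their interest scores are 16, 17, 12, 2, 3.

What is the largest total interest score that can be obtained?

45

Graphics + Algorithms + Vision: credit hours 13 + 12 + 6 = 31 ≤ 32, interest score 16 + 17 + 12 = 45.
Graphics + Algorithms: credit hours 13 + 12 = 25 ≤ 32, interest score 16 + 17 = 33.
Graphics + Algorithms + Robotics: credit hours 13 + 12 + 6 = 31 ≤ 32, interest score 16 + 17 + 2 = 35.
Best is Graphics, Algorithms, and Vision with total interest score 45.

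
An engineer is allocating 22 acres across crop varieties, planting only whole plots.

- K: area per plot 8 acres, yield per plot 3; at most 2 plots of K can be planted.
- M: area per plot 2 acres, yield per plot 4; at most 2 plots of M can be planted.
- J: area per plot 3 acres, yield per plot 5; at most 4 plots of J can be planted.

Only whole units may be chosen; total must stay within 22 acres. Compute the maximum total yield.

28

1×K, 1×M, and 4×J: area 22 ≤ 22, yield 1·3 + 1·4 + 4·5 = 27.
2×M and 4×J: area 16 ≤ 22, yield 2·4 + 4·5 = 28.
Best is 28.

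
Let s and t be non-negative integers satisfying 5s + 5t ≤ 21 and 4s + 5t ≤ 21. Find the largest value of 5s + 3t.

20

(s,t)=(4,0) is feasible, giving 20.
(s,t)=(3,1) is feasible, giving 18.
(s,t)=(3,0) is feasible, giving 15.
No feasible integer point exceeds 20.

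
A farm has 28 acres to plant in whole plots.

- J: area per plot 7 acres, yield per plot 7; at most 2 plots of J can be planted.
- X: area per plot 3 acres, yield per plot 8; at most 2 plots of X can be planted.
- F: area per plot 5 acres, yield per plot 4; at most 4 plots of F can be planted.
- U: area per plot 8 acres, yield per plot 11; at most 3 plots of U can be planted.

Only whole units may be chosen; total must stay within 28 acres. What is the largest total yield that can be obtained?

1×X and 3×U: area 27 ≤ 28, yield 1·8 + 3·11 = 41.
2×X, 1×F, and 2×U: area 27 ≤ 28, yield 2·8 + 1·4 + 2·11 = 42.
Best is 42.

42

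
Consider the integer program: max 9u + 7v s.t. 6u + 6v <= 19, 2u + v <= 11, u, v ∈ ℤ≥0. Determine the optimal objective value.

27

Relaxing integrality, the LP optimum is 28.50 at (u,v) = (3.17, 0), which is not an integer point.
(u,v)=(3,0): 6·3+6·0=18≤19, 2·3+1·0=6≤11, objective 27.
(u,v)=(2,1): 6·2+6·1=18≤19, 2·2+1·1=5≤11, objective 25.
The best lattice point is (3,0), giving 27.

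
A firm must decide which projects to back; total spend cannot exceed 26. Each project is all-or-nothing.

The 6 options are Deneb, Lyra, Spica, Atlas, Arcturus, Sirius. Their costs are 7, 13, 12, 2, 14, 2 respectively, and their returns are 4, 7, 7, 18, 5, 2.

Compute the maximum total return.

Treat it as a binary knapsack problem.
Take Deneb, Spica, Atlas, and Sirius: cost 7 + 12 + 2 + 2 = 23 ≤ 26, return 4 + 7 + 18 + 2 = 31.
No feasible combination exceeds this.

31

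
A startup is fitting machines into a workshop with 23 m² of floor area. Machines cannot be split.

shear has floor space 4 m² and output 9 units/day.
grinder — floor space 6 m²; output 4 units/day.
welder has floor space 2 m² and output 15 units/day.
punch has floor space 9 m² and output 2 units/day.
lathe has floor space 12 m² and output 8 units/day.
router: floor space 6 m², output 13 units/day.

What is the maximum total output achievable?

41

Take shear, grinder, welder, and router: floor space 4 + 6 + 2 + 6 = 18 ≤ 23, output 9 + 4 + 15 + 13 = 41.
No other feasible combination does better.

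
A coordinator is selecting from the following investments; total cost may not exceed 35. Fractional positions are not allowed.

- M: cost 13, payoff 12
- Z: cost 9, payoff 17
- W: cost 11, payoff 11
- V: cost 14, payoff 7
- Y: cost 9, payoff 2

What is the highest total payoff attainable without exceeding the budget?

40

M + Z + Y: cost 13 + 9 + 9 = 31 ≤ 35, payoff 12 + 17 + 2 = 31.
M + Z + W: cost 13 + 9 + 11 = 33 ≤ 35, payoff 12 + 17 + 11 = 40.
Z + W + V: cost 9 + 11 + 14 = 34 ≤ 35, payoff 17 + 11 + 7 = 35.
Best is M, Z, and W with total payoff 40.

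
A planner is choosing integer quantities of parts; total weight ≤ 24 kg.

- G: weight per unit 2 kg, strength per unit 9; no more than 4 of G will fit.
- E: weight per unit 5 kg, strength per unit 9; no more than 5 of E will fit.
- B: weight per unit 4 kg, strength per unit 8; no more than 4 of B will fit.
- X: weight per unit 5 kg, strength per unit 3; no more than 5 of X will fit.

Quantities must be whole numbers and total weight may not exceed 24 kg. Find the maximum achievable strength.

68

G has the best ratio (9/2); taking only G gives at most 4×9 = 36 (stopped by the supply cap of 4).
Mixing does better — 4×G and 4×B: weight 24 ≤ 24, strength 4·9 + 4·8 = 68.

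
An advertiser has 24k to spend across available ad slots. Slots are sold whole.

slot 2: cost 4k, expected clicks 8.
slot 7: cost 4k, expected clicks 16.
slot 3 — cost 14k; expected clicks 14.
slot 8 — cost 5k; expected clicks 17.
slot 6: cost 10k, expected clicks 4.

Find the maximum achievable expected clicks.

47

This is a 0-1 knapsack instance.
Allowing fractional choices, the relaxed optimum would be about 52.0, but ad slots are indivisible.
slot 2 + slot 7 + slot 8 + slot 6: cost 4 + 4 + 5 + 10 = 23 ≤ 24, expected clicks 8 + 16 + 17 + 4 = 45.
slot 2 + slot 7 + slot 8: cost 4 + 4 + 5 = 13 ≤ 24, expected clicks 8 + 16 + 17 = 41.
slot 7 + slot 3 + slot 8: cost 4 + 14 + 5 = 23 ≤ 24, expected clicks 16 + 14 + 17 = 47.
Best is slot 7, slot 3, and slot 8 with total expected clicks 47.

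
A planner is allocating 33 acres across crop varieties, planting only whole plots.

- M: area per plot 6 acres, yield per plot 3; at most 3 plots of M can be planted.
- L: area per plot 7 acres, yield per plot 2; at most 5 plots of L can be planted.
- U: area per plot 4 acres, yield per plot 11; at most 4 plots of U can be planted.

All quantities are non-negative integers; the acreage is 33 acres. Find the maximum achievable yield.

2×M and 4×U: area 28 ≤ 33, yield 2·3 + 4·11 = 50.
1×M, 1×L, and 4×U: area 29 ≤ 33, yield 1·3 + 1·2 + 4·11 = 49.
Best is 50.

50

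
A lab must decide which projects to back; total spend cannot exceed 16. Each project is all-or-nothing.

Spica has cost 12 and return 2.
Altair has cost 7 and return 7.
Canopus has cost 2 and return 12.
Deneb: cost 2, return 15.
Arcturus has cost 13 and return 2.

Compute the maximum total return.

Altair + Canopus + Deneb: cost 7 + 2 + 2 = 11 ≤ 16, return 7 + 12 + 15 = 34.
Canopus + Deneb: cost 2 + 2 = 4 ≤ 16, return 12 + 15 = 27.
Spica + Canopus + Deneb: cost 12 + 2 + 2 = 16 ≤ 16, return 2 + 12 + 15 = 29.
Best is Altair, Canopus, and Deneb with total return 34.

34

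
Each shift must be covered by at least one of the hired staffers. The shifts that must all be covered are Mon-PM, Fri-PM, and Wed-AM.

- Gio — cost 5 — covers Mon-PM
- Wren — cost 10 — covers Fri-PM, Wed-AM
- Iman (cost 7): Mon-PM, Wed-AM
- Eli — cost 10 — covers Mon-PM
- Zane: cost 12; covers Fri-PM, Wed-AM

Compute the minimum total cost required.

Choose Gio and Wren: together they cover Mon-PM, Fri-PM, Wed-AM — every shift.
Total cost: 5 + 10 = 15.

15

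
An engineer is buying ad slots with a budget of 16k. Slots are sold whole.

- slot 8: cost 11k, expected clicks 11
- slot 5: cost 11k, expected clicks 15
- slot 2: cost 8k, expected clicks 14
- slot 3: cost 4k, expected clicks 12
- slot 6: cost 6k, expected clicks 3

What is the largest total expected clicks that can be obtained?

slot 2 + slot 3: cost 8 + 4 = 12 ≤ 16, expected clicks 14 + 12 = 26.
slot 5 + slot 3: cost 11 + 4 = 15 ≤ 16, expected clicks 15 + 12 = 27.
Best is slot 5 and slot 3 with total expected clicks 27.

27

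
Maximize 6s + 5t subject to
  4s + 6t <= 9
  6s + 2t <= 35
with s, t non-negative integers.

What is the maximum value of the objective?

(s,t)=(2,0): 4·2+6·0=8≤9, 6·2+2·0=12≤35, objective 12.
(s,t)=(1,0): 4·1+6·0=4≤9, 6·1+2·0=6≤35, objective 6.
No feasible integer point exceeds 12.

12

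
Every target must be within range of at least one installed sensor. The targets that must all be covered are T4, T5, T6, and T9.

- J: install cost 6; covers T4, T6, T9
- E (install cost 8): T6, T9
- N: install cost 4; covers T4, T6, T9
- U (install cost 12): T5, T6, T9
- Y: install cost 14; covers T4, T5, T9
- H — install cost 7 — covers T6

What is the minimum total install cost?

Choose N and U: together they cover T4, T5, T6, T9 — every target.
Total install cost: 4 + 12 = 16.
No cover costs less than 16.

16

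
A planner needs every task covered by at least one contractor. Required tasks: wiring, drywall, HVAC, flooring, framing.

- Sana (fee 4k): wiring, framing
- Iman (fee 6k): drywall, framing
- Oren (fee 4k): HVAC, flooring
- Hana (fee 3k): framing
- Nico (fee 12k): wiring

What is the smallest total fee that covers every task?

Choose Sana, Iman, and Oren: together they cover wiring, drywall, HVAC, flooring, framing — every task.
Total fee: 4 + 6 + 4 = 14.
No cover costs less than 14.

14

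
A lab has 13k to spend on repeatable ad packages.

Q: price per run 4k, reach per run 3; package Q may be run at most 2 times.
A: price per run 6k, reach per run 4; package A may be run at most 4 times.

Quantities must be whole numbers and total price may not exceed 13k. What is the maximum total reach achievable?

Q has the best ratio (3/4); taking only Q gives at most 2×3 = 6 (stopped by the supply cap of 2).
Mixing does better — 2×A: price 12 ≤ 13, reach 2·4 = 8.

8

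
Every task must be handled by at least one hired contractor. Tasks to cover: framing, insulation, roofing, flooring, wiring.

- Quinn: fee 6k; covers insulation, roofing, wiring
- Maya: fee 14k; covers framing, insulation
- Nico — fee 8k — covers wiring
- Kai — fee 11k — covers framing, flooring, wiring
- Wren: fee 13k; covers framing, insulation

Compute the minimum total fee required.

This is a weighted set-cover instance.
Choose Quinn and Kai: together they cover framing, insulation, roofing, flooring, wiring — every task.
Total fee: 6 + 11 = 17.
No cover costs less than 17.

17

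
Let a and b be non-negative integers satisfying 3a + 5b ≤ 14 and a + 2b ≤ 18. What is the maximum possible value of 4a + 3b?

Relaxing integrality, the LP optimum is 18.67 at (a,b) = (4.67, 0), which is not an integer point.
(a,b)=(4,0): 3·4+5·0=12≤14, 1·4+2·0=4≤18, objective 16.
(a,b)=(3,1): 3·3+5·1=14≤14, 1·3+2·1=5≤18, objective 15.
(a,b)=(3,0): 3·3+5·0=9≤14, 1·3+2·0=3≤18, objective 12.
Maximum is 16 at (a,b)=(4,0).

16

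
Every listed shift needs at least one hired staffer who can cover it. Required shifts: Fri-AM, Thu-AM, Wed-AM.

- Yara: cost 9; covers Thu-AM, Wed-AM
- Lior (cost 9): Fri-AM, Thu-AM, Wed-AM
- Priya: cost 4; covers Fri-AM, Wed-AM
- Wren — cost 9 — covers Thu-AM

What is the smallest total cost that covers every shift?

Lior alone covers Fri-AM, Thu-AM, Wed-AM — every shift.
Total cost: 9.

9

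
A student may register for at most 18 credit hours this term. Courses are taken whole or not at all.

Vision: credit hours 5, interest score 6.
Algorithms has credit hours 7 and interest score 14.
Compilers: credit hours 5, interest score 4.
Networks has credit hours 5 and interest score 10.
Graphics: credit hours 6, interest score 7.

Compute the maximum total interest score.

31

Allowing fractional choices, the relaxed optimum would be about 31.2, but courses are indivisible.
Vision + Algorithms + Networks: credit hours 5 + 7 + 5 = 17 ≤ 18, interest score 6 + 14 + 10 = 30.
Algorithms + Networks + Graphics: credit hours 7 + 5 + 6 = 18 ≤ 18, interest score 14 + 10 + 7 = 31.
Best is Algorithms, Networks, and Graphics with total interest score 31.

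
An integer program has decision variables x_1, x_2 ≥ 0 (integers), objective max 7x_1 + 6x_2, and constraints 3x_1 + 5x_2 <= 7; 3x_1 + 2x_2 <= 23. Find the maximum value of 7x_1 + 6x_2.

14

(x_1,x_2)=(2,0) is feasible, giving 14.
(x_1,x_2)=(1,0) is feasible, giving 7.
The best lattice point is (2,0), giving 14.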